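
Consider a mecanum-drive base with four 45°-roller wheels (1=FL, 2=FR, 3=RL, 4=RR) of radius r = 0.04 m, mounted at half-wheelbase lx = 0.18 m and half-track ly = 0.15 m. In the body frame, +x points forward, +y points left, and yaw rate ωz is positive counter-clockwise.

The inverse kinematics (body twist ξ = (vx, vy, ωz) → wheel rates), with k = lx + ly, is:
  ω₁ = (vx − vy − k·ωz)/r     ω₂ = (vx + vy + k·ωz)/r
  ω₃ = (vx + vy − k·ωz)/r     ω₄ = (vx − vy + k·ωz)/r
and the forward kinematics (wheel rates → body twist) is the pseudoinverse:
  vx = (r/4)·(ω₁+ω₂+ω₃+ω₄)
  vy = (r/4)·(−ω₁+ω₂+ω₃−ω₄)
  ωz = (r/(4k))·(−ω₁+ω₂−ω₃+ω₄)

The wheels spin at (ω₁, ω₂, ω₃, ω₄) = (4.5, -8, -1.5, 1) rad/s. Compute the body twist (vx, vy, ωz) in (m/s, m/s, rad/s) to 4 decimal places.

(-0.0400, -0.1500, -0.3030)

k = lx + ly = 0.18 + 0.15 = 0.3300
ω₁+ω₂+ω₃+ω₄ = -4.0000  →  vx = (0.04/4)·-4.0000 = -0.0400
−ω₁+ω₂+ω₃−ω₄ = -15.0000  →  vy = (0.04/4)·-15.0000 = -0.1500
−ω₁+ω₂−ω₃+ω₄ = -10.0000  →  ωz = (0.04/1.3200)·-10.0000 = -0.3030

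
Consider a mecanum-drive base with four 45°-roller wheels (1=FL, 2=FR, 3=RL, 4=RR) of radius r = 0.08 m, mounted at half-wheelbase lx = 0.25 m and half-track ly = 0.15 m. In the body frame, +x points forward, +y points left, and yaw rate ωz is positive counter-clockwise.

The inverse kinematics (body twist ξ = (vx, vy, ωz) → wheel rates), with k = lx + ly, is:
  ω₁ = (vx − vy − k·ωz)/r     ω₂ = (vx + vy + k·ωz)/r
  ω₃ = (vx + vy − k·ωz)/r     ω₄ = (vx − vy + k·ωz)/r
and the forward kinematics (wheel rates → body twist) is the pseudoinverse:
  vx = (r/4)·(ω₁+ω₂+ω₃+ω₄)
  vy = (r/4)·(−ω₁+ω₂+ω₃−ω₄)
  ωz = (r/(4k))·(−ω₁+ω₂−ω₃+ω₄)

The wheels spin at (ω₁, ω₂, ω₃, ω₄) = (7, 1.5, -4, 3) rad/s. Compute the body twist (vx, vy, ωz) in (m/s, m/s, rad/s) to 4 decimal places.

(0.1500, -0.2500, 0.0750)

k = lx + ly = 0.25 + 0.15 = 0.4000
ω₁+ω₂+ω₃+ω₄ = 7.5000  →  vx = (0.08/4)·7.5000 = 0.1500
−ω₁+ω₂+ω₃−ω₄ = -12.5000  →  vy = (0.08/4)·-12.5000 = -0.2500
−ω₁+ω₂−ω₃+ω₄ = 1.5000  →  ωz = (0.08/1.6000)·1.5000 = 0.0750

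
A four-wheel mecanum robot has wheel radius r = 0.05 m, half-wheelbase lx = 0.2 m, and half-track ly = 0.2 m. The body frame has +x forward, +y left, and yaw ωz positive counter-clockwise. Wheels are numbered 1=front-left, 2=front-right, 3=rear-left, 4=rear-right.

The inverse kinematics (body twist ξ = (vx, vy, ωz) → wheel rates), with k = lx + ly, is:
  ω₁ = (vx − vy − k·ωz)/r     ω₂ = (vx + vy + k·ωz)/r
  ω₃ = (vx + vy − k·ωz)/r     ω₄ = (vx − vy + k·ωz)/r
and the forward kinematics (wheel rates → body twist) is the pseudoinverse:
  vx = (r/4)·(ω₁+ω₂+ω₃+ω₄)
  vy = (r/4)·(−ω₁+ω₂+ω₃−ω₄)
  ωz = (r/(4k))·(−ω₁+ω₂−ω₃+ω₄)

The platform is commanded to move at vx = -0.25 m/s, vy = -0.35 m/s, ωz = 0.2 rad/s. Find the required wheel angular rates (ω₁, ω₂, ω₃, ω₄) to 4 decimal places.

k = lx + ly = 0.2 + 0.2 = 0.4000;  k·ωz = 0.4000·0.2 = 0.0800
ω₁ (FL) = (vx − vy − k·ωz)/r = 0.0200/0.05 = 0.4000
ω₂ (FR) = (vx + vy + k·ωz)/r = -0.5200/0.05 = -10.4000
ω₃ (RL) = (vx + vy − k·ωz)/r = -0.6800/0.05 = -13.6000
ω₄ (RR) = (vx − vy + k·ωz)/r = 0.1800/0.05 = 3.6000

(0.4000, -10.4000, -13.6000, 3.6000)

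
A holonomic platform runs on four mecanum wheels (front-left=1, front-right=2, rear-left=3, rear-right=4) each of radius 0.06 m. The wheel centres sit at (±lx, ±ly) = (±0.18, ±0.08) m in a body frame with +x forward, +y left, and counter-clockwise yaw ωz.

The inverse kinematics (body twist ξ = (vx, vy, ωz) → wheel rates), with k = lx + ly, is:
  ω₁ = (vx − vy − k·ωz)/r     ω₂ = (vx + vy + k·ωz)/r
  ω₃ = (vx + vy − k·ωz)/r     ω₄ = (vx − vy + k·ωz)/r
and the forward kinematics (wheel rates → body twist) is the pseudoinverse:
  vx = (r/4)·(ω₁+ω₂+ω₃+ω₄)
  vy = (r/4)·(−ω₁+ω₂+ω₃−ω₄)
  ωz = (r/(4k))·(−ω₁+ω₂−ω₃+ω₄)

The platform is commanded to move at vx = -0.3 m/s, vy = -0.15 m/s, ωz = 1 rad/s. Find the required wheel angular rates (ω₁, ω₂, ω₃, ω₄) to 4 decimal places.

(-6.8333, -3.1667, -11.8333, 1.8333)

k = lx + ly = 0.18 + 0.08 = 0.2600;  k·ωz = 0.2600·1 = 0.2600
ω₁ (FL) = (vx − vy − k·ωz)/r = -0.4100/0.06 = -6.8333
ω₂ (FR) = (vx + vy + k·ωz)/r = -0.1900/0.06 = -3.1667
ω₃ (RL) = (vx + vy − k·ωz)/r = -0.7100/0.06 = -11.8333
ω₄ (RR) = (vx − vy + k·ωz)/r = 0.1100/0.06 = 1.8333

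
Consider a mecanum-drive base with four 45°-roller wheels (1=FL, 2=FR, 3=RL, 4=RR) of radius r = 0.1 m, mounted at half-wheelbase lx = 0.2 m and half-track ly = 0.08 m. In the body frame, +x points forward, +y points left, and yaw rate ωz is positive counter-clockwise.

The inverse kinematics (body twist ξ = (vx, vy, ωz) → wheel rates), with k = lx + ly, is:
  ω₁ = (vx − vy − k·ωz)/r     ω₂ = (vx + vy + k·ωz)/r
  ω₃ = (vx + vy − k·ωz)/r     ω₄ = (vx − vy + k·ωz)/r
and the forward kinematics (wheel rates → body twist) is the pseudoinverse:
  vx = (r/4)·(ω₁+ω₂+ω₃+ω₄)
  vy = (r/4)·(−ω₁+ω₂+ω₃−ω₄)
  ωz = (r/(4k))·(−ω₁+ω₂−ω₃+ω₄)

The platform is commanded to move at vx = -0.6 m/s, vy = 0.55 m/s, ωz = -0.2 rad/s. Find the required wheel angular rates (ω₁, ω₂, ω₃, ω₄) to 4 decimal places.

k = lx + ly = 0.2 + 0.08 = 0.2800;  k·ωz = 0.2800·-0.2 = -0.0560
ω₁ (FL) = (vx − vy − k·ωz)/r = -1.0940/0.1 = -10.9400
ω₂ (FR) = (vx + vy + k·ωz)/r = -0.1060/0.1 = -1.0600
ω₃ (RL) = (vx + vy − k·ωz)/r = 0.0060/0.1 = 0.0600
ω₄ (RR) = (vx − vy + k·ωz)/r = -1.2060/0.1 = -12.0600

(-10.9400, -1.0600, 0.0600, -12.0600)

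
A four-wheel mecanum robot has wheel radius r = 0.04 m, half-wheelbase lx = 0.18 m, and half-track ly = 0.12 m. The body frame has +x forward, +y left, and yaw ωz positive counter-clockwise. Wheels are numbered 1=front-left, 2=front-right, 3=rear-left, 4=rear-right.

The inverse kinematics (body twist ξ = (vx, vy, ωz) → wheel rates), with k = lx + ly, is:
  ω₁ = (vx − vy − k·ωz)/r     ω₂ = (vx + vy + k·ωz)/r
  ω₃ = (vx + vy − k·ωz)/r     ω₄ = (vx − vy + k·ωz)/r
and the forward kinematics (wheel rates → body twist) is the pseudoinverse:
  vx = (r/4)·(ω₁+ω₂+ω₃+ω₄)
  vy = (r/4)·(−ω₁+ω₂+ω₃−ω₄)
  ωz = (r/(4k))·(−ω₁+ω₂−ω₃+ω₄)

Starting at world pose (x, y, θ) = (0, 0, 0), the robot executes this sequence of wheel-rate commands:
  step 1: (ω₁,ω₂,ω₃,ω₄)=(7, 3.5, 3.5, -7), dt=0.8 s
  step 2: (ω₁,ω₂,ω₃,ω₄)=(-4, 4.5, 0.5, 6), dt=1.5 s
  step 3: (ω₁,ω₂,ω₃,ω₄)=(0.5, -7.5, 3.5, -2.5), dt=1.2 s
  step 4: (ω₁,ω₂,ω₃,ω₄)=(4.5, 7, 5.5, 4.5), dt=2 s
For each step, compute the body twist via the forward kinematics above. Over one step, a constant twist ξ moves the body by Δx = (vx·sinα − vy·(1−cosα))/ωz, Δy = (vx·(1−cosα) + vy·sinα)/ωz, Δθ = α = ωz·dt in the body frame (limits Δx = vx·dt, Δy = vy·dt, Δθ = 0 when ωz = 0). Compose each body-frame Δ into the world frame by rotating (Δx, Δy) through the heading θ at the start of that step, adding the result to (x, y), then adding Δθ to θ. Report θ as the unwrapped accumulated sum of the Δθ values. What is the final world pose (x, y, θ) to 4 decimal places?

step 1: ξ=(vx,vy,ωz)=(0.0700, 0.0700, -0.4667), dt=0.8 → body Δ=(0.0650, 0.0444, -0.3733) → world pose (0.0650, 0.0444, -0.3733)
step 2: ξ=(vx,vy,ωz)=(0.0700, 0.0300, 0.4667), dt=1.5 → body Δ=(0.0815, 0.0767, 0.7000) → world pose (0.1689, 0.0861, 0.3267)
step 3: ξ=(vx,vy,ωz)=(-0.0600, -0.0200, -0.4667), dt=1.2 → body Δ=(-0.0748, -0.0031, -0.5600) → world pose (0.0990, 0.0591, -0.2333)
step 4: ξ=(vx,vy,ωz)=(0.2150, 0.0350, 0.0500), dt=2.0 → body Δ=(0.4258, 0.0914, 0.1000) → world pose (0.5344, 0.0495, -0.1333)

(0.5344, 0.0495, -0.1333)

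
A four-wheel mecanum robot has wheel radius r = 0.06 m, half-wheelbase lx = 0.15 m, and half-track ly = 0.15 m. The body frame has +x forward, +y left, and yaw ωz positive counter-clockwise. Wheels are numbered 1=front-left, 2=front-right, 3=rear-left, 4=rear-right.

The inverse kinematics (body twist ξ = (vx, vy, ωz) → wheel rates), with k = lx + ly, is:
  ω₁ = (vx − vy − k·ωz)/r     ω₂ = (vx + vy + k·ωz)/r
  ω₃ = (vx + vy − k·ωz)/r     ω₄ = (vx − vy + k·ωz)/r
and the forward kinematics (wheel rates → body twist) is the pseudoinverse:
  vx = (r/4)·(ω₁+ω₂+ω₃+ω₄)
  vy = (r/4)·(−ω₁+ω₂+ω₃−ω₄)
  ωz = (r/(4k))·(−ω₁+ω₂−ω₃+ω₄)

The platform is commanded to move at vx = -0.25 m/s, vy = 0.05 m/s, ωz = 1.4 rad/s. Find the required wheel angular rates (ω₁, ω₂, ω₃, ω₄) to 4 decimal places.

(-12.0000, 3.6667, -10.3333, 2.0000)

k = lx + ly = 0.15 + 0.15 = 0.3000;  k·ωz = 0.3000·1.4 = 0.4200
ω₁ (FL) = (vx − vy − k·ωz)/r = -0.7200/0.06 = -12.0000
ω₂ (FR) = (vx + vy + k·ωz)/r = 0.2200/0.06 = 3.6667
ω₃ (RL) = (vx + vy − k·ωz)/r = -0.6200/0.06 = -10.3333
ω₄ (RR) = (vx − vy + k·ωz)/r = 0.1200/0.06 = 2.0000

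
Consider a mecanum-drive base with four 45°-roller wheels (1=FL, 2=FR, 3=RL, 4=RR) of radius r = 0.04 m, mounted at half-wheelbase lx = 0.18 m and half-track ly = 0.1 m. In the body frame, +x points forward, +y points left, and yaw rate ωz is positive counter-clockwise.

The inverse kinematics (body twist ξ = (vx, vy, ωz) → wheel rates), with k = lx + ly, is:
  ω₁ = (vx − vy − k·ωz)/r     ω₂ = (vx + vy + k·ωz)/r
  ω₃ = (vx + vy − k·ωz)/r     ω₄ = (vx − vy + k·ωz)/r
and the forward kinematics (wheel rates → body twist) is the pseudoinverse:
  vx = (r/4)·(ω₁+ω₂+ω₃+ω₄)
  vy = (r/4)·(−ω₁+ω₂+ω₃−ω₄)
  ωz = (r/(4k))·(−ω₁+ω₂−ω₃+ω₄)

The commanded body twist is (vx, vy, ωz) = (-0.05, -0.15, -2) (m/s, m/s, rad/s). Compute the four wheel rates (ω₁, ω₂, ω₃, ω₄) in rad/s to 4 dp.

k = lx + ly = 0.18 + 0.1 = 0.2800;  k·ωz = 0.2800·-2 = -0.5600
ω₁ (FL) = (vx − vy − k·ωz)/r = 0.6600/0.04 = 16.5000
ω₂ (FR) = (vx + vy + k·ωz)/r = -0.7600/0.04 = -19.0000
ω₃ (RL) = (vx + vy − k·ωz)/r = 0.3600/0.04 = 9.0000
ω₄ (RR) = (vx − vy + k·ωz)/r = -0.4600/0.04 = -11.5000

(16.5000, -19.0000, 9.0000, -11.5000)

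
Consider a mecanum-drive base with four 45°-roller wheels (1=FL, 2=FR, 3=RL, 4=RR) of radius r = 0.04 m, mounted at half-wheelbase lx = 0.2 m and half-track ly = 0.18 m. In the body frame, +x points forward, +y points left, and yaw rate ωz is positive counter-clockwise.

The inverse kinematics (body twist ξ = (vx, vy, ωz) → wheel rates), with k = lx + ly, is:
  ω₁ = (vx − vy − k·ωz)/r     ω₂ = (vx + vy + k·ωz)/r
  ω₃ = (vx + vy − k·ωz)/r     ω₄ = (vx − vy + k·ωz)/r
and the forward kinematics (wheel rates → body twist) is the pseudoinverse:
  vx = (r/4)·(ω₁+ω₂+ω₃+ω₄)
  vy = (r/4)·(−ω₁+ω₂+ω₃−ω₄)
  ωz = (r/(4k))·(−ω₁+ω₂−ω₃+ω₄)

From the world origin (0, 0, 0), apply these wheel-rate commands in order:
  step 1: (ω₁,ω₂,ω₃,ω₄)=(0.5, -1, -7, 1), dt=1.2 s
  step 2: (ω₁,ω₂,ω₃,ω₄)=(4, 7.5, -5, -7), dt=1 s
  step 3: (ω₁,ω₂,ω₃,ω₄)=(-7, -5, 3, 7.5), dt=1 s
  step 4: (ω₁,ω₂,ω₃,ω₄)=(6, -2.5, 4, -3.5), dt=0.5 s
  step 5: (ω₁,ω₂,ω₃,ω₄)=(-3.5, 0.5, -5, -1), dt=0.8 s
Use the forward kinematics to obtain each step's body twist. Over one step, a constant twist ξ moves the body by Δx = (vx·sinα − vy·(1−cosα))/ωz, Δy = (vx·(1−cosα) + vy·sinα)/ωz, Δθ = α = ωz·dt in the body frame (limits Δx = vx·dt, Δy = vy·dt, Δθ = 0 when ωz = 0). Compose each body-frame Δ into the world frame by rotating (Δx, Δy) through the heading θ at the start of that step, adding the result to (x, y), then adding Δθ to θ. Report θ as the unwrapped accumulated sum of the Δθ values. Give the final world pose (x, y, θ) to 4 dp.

(-0.1374, -0.1163, 0.3737)

step 1: ξ=(vx,vy,ωz)=(-0.0650, -0.0950, 0.1711), dt=1.2 → body Δ=(-0.0658, -0.1212, 0.2053) → world pose (-0.0658, -0.1212, 0.2053)
step 2: ξ=(vx,vy,ωz)=(-0.0050, 0.0550, 0.0395), dt=1.0 → body Δ=(-0.0061, 0.0549, 0.0395) → world pose (-0.0829, -0.0687, 0.2447)
step 3: ξ=(vx,vy,ωz)=(-0.0150, -0.0250, 0.1711), dt=1.0 → body Δ=(-0.0128, -0.0262, 0.1711) → world pose (-0.0890, -0.0972, 0.4158)
step 4: ξ=(vx,vy,ωz)=(0.0400, -0.0100, -0.4211), dt=0.5 → body Δ=(0.0193, -0.0071, -0.2105) → world pose (-0.0685, -0.0958, 0.2053)
step 5: ξ=(vx,vy,ωz)=(-0.0900, 0.0000, 0.2105), dt=0.8 → body Δ=(-0.0717, -0.0060, 0.1684) → world pose (-0.1374, -0.1163, 0.3737)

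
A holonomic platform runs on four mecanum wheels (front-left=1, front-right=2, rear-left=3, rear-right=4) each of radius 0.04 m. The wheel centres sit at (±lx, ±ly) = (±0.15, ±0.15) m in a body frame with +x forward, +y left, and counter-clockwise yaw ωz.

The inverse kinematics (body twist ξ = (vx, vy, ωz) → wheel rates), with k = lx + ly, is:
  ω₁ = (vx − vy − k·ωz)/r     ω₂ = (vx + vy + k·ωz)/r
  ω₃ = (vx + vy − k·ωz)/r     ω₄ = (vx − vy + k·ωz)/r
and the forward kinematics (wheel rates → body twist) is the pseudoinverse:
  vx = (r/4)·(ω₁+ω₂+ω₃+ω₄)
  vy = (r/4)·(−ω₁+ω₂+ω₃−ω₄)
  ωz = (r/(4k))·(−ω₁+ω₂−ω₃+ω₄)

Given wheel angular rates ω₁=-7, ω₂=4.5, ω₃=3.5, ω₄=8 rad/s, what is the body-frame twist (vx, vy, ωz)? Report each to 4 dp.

(0.0900, 0.0700, 0.5333)

k = lx + ly = 0.15 + 0.15 = 0.3000
ω₁+ω₂+ω₃+ω₄ = 9.0000  →  vx = (0.04/4)·9.0000 = 0.0900
−ω₁+ω₂+ω₃−ω₄ = 7.0000  →  vy = (0.04/4)·7.0000 = 0.0700
−ω₁+ω₂−ω₃+ω₄ = 16.0000  →  ωz = (0.04/1.2000)·16.0000 = 0.5333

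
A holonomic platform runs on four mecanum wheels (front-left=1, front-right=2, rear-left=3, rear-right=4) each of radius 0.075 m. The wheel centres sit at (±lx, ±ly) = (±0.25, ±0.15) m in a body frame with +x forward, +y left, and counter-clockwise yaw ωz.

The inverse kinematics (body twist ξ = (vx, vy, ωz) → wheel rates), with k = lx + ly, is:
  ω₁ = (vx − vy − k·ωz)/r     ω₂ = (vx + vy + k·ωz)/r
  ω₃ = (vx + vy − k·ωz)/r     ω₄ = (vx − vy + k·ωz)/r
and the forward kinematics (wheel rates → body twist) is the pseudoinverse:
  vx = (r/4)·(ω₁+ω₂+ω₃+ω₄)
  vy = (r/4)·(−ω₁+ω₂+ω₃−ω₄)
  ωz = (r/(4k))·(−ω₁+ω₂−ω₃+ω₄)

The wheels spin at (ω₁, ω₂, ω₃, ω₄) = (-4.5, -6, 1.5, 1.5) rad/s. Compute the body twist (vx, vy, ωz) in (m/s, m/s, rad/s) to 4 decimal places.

(-0.1406, -0.0281, -0.0703)

k = lx + ly = 0.25 + 0.15 = 0.4000
ω₁+ω₂+ω₃+ω₄ = -7.5000  →  vx = (0.075/4)·-7.5000 = -0.1406
−ω₁+ω₂+ω₃−ω₄ = -1.5000  →  vy = (0.075/4)·-1.5000 = -0.0281
−ω₁+ω₂−ω₃+ω₄ = -1.5000  →  ωz = (0.075/1.6000)·-1.5000 = -0.0703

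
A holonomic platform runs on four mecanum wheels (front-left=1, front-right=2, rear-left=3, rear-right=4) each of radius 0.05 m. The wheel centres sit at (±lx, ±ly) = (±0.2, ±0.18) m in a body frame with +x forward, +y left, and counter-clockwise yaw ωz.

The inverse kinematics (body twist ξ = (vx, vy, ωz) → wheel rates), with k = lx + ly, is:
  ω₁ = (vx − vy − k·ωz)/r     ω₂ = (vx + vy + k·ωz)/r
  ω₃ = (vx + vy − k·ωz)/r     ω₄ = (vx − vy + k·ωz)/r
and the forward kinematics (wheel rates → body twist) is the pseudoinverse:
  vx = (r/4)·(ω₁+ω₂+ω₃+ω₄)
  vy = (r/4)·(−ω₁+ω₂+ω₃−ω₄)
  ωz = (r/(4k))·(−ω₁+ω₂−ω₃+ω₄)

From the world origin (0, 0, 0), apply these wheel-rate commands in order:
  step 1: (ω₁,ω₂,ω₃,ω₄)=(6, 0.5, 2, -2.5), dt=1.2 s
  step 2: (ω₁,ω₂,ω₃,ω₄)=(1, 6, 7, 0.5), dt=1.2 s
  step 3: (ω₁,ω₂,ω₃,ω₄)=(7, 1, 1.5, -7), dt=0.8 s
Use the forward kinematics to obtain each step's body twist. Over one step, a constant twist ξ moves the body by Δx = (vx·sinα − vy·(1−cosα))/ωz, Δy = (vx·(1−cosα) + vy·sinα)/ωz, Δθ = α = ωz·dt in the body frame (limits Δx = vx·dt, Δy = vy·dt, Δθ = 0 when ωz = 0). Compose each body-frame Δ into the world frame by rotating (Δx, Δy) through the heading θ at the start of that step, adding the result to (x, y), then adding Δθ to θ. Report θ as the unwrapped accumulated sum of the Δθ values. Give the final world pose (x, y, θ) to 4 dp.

step 1: ξ=(vx,vy,ωz)=(0.0750, -0.0125, -0.3289), dt=1.2 → body Δ=(0.0848, -0.0321, -0.3947) → world pose (0.0848, -0.0321, -0.3947)
step 2: ξ=(vx,vy,ωz)=(0.1813, 0.1438, -0.0493), dt=1.2 → body Δ=(0.2225, 0.1660, -0.0592) → world pose (0.3540, 0.0355, -0.4539)
step 3: ξ=(vx,vy,ωz)=(0.0312, 0.0312, -0.4770), dt=0.8 → body Δ=(0.0291, 0.0197, -0.3816) → world pose (0.3887, 0.0404, -0.8355)

(0.3887, 0.0404, -0.8355)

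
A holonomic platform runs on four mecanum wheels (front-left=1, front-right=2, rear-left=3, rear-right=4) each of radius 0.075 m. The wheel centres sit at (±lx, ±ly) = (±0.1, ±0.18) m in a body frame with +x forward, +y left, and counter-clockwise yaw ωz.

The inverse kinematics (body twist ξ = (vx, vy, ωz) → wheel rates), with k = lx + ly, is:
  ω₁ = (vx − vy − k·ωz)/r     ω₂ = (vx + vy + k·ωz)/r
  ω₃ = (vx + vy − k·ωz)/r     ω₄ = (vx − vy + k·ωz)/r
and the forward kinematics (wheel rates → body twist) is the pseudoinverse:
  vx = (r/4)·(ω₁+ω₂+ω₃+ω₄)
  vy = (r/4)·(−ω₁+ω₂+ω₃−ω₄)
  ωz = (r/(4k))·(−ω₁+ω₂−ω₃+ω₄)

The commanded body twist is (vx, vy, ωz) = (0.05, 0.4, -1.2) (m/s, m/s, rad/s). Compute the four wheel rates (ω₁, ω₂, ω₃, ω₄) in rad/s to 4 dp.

(-0.1867, 1.5200, 10.4800, -9.1467)

k = lx + ly = 0.1 + 0.18 = 0.2800;  k·ωz = 0.2800·-1.2 = -0.3360
ω₁ (FL) = (vx − vy − k·ωz)/r = -0.0140/0.075 = -0.1867
ω₂ (FR) = (vx + vy + k·ωz)/r = 0.1140/0.075 = 1.5200
ω₃ (RL) = (vx + vy − k·ωz)/r = 0.7860/0.075 = 10.4800
ω₄ (RR) = (vx − vy + k·ωz)/r = -0.6860/0.075 = -9.1467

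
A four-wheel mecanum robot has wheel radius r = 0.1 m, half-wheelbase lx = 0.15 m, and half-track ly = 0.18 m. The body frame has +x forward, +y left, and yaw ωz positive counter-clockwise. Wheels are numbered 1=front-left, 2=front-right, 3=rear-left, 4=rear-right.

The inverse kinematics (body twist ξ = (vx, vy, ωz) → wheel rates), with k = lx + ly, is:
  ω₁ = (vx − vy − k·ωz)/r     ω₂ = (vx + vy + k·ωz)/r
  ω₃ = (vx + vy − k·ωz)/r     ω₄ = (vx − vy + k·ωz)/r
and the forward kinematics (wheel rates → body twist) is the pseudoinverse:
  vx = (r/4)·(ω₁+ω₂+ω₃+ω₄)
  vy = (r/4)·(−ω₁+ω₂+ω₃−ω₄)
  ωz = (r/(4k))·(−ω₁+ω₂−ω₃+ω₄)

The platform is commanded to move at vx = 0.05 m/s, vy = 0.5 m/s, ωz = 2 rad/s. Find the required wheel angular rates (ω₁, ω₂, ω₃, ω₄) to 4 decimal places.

(-11.1000, 12.1000, -1.1000, 2.1000)

k = lx + ly = 0.15 + 0.18 = 0.3300;  k·ωz = 0.3300·2 = 0.6600
ω₁ (FL) = (vx − vy − k·ωz)/r = -1.1100/0.1 = -11.1000
ω₂ (FR) = (vx + vy + k·ωz)/r = 1.2100/0.1 = 12.1000
ω₃ (RL) = (vx + vy − k·ωz)/r = -0.1100/0.1 = -1.1000
ω₄ (RR) = (vx − vy + k·ωz)/r = 0.2100/0.1 = 2.1000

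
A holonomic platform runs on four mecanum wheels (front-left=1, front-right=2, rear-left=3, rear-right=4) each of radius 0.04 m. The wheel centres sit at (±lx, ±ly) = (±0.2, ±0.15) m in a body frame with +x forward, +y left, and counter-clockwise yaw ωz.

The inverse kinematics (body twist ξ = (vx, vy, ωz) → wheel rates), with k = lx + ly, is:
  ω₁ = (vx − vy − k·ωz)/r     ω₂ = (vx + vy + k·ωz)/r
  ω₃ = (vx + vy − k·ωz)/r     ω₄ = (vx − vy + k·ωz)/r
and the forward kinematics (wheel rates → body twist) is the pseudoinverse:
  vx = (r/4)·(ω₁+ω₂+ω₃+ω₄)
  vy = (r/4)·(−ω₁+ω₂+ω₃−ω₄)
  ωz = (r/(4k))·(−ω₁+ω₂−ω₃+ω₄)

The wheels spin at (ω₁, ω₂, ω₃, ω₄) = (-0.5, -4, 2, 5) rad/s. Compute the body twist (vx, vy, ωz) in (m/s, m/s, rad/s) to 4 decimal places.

(0.0250, -0.0650, -0.0143)

k = lx + ly = 0.2 + 0.15 = 0.3500
ω₁+ω₂+ω₃+ω₄ = 2.5000  →  vx = (0.04/4)·2.5000 = 0.0250
−ω₁+ω₂+ω₃−ω₄ = -6.5000  →  vy = (0.04/4)·-6.5000 = -0.0650
−ω₁+ω₂−ω₃+ω₄ = -0.5000  →  ωz = (0.04/1.4000)·-0.5000 = -0.0143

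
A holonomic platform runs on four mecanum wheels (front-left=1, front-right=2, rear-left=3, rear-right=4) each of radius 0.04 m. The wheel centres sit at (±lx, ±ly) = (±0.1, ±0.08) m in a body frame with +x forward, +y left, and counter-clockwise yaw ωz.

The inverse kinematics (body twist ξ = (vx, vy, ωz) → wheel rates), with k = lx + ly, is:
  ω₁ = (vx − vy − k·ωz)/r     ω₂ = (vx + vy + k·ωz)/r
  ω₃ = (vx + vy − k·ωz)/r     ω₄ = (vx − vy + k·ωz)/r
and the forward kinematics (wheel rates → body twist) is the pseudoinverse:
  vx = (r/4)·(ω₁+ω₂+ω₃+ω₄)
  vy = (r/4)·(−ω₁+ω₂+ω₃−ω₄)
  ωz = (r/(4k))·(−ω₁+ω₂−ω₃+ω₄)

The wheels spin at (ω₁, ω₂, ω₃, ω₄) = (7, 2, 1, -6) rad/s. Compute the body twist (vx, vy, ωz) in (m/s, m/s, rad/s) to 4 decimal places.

k = lx + ly = 0.1 + 0.08 = 0.1800
ω₁+ω₂+ω₃+ω₄ = 4.0000  →  vx = (0.04/4)·4.0000 = 0.0400
−ω₁+ω₂+ω₃−ω₄ = 2.0000  →  vy = (0.04/4)·2.0000 = 0.0200
−ω₁+ω₂−ω₃+ω₄ = -12.0000  →  ωz = (0.04/0.7200)·-12.0000 = -0.6667

(0.0400, 0.0200, -0.6667)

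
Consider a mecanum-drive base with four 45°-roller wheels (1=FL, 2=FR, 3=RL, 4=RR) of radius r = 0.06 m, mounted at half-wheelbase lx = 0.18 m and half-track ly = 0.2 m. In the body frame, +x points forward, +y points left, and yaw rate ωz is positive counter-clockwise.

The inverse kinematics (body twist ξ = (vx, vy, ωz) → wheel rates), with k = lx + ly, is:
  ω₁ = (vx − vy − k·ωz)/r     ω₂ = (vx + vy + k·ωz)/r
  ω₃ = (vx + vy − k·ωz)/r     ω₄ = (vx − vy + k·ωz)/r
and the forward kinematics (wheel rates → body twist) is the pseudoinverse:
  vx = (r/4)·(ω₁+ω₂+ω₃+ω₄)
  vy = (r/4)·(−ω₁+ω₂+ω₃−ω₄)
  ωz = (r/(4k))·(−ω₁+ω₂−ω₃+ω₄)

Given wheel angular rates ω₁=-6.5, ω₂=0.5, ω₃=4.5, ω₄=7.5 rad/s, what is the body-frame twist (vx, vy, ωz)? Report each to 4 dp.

(0.0900, 0.0600, 0.3947)

k = lx + ly = 0.18 + 0.2 = 0.3800
ω₁+ω₂+ω₃+ω₄ = 6.0000  →  vx = (0.06/4)·6.0000 = 0.0900
−ω₁+ω₂+ω₃−ω₄ = 4.0000  →  vy = (0.06/4)·4.0000 = 0.0600
−ω₁+ω₂−ω₃+ω₄ = 10.0000  →  ωz = (0.06/1.5200)·10.0000 = 0.3947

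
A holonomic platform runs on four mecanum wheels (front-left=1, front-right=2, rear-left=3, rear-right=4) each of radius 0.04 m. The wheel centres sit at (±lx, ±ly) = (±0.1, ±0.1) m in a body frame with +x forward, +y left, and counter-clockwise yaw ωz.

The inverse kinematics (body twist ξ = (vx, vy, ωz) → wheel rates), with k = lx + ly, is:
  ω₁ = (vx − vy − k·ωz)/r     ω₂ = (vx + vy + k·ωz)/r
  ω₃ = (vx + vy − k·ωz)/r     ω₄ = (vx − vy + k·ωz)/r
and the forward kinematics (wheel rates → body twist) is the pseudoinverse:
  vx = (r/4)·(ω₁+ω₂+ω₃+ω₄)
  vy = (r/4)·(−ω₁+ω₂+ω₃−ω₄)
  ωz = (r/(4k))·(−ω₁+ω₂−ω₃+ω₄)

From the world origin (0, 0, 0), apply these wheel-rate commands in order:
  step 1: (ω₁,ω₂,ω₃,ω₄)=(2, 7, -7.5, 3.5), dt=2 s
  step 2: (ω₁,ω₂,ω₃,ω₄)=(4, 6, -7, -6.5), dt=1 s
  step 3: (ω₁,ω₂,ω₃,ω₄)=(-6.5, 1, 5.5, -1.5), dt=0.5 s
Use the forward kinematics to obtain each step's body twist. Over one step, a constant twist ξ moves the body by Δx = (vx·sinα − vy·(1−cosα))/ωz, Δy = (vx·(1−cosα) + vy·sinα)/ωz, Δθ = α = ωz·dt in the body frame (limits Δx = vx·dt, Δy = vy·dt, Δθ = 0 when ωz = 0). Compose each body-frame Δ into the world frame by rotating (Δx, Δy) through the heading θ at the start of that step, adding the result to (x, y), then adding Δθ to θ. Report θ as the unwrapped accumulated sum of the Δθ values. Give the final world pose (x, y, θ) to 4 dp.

(0.0576, -0.0658, 1.7375)

step 1: ξ=(vx,vy,ωz)=(0.0500, -0.0600, 0.8000), dt=2.0 → body Δ=(0.1397, -0.0106, 1.6000) → world pose (0.1397, -0.0106, 1.6000)
step 2: ξ=(vx,vy,ωz)=(-0.0350, 0.0150, 0.1250), dt=1.0 → body Δ=(-0.0358, 0.0128, 0.1250) → world pose (0.1279, -0.0468, 1.7250)
step 3: ξ=(vx,vy,ωz)=(-0.0150, 0.1450, 0.0250), dt=0.5 → body Δ=(-0.0080, 0.0725, 0.0125) → world pose (0.0576, -0.0658, 1.7375)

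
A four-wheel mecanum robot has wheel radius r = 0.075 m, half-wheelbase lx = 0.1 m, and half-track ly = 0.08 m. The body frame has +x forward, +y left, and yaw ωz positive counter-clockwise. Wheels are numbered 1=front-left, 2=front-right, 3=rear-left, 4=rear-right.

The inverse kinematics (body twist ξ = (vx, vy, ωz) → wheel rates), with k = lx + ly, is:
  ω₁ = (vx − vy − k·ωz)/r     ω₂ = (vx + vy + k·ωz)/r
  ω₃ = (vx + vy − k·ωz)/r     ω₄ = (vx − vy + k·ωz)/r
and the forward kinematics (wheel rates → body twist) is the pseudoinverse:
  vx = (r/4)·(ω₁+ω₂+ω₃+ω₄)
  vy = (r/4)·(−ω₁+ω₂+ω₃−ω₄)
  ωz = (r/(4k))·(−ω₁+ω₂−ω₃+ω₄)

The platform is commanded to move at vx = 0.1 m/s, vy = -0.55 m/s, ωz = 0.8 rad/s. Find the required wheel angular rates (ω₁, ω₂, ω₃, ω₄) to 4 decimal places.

k = lx + ly = 0.1 + 0.08 = 0.1800;  k·ωz = 0.1800·0.8 = 0.1440
ω₁ (FL) = (vx − vy − k·ωz)/r = 0.5060/0.075 = 6.7467
ω₂ (FR) = (vx + vy + k·ωz)/r = -0.3060/0.075 = -4.0800
ω₃ (RL) = (vx + vy − k·ωz)/r = -0.5940/0.075 = -7.9200
ω₄ (RR) = (vx − vy + k·ωz)/r = 0.7940/0.075 = 10.5867

(6.7467, -4.0800, -7.9200, 10.5867)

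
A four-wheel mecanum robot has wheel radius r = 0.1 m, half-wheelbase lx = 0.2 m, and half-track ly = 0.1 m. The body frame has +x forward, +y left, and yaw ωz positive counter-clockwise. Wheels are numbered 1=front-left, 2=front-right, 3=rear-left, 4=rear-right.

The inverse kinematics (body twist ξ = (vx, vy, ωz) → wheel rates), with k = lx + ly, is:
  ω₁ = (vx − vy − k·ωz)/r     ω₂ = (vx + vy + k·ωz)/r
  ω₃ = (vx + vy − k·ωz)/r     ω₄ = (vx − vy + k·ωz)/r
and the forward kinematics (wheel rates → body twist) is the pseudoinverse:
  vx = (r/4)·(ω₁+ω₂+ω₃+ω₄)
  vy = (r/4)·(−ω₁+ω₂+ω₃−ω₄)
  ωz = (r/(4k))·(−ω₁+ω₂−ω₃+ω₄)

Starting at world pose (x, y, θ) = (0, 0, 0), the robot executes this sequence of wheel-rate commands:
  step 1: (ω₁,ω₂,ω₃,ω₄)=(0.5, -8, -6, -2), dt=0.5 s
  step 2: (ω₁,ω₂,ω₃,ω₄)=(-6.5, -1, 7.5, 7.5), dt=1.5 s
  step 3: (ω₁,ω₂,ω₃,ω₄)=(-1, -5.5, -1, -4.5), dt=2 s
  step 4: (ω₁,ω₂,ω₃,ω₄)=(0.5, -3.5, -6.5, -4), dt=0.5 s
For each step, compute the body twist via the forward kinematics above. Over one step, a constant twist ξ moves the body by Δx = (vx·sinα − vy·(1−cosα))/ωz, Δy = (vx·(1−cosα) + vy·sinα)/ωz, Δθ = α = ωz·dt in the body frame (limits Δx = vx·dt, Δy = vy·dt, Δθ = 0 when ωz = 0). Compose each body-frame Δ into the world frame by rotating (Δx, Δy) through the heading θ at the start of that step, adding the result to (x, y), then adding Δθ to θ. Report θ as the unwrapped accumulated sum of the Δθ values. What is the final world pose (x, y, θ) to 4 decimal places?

(-0.6941, 0.2277, -0.8958)

step 1: ξ=(vx,vy,ωz)=(-0.3875, -0.3125, -0.3750), dt=0.5 → body Δ=(-0.2072, -0.1372, -0.1875) → world pose (-0.2072, -0.1372, -0.1875)
step 2: ξ=(vx,vy,ωz)=(0.1875, 0.1375, 0.4583), dt=1.5 → body Δ=(0.1915, 0.2833, 0.6875) → world pose (0.0337, 0.1054, 0.5000)
step 3: ξ=(vx,vy,ωz)=(-0.3000, -0.0250, -0.6667), dt=2.0 → body Δ=(-0.4661, 0.3077, -1.3333) → world pose (-0.5228, 0.1520, -0.8333)
step 4: ξ=(vx,vy,ωz)=(-0.3375, -0.1625, -0.1250), dt=0.5 → body Δ=(-0.1712, -0.0759, -0.0625) → world pose (-0.6941, 0.2277, -0.8958)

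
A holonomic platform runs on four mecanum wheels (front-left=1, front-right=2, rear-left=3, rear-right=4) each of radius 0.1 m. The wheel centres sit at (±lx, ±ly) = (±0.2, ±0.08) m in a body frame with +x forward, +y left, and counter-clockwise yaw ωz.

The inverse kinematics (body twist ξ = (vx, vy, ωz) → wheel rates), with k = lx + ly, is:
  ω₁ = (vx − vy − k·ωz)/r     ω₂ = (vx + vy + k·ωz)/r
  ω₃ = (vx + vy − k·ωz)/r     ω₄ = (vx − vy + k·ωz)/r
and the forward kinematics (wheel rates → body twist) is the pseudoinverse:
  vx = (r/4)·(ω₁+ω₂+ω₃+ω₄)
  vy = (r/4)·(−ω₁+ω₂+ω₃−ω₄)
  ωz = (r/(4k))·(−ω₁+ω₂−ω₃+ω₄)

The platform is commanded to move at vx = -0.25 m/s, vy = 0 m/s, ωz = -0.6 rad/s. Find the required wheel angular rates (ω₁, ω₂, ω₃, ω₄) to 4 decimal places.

k = lx + ly = 0.2 + 0.08 = 0.2800;  k·ωz = 0.2800·-0.6 = -0.1680
ω₁ (FL) = (vx − vy − k·ωz)/r = -0.0820/0.1 = -0.8200
ω₂ (FR) = (vx + vy + k·ωz)/r = -0.4180/0.1 = -4.1800
ω₃ (RL) = (vx + vy − k·ωz)/r = -0.0820/0.1 = -0.8200
ω₄ (RR) = (vx − vy + k·ωz)/r = -0.4180/0.1 = -4.1800

(-0.8200, -4.1800, -0.8200, -4.1800)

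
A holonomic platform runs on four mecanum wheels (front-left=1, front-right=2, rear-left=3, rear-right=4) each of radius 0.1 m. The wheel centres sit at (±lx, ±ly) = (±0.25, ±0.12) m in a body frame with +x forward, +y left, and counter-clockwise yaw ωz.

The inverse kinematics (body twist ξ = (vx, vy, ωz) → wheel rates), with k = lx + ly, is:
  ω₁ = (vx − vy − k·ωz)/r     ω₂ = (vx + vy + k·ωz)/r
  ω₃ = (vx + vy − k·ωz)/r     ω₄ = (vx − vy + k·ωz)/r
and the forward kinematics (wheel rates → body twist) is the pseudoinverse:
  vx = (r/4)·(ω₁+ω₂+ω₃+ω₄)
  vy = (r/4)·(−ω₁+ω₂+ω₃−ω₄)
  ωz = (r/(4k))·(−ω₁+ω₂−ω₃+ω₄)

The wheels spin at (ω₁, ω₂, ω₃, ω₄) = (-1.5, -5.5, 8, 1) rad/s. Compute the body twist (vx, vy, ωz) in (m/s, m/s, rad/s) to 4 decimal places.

(0.0500, 0.0750, -0.7432)

k = lx + ly = 0.25 + 0.12 = 0.3700
ω₁+ω₂+ω₃+ω₄ = 2.0000  →  vx = (0.1/4)·2.0000 = 0.0500
−ω₁+ω₂+ω₃−ω₄ = 3.0000  →  vy = (0.1/4)·3.0000 = 0.0750
−ω₁+ω₂−ω₃+ω₄ = -11.0000  →  ωz = (0.1/1.4800)·-11.0000 = -0.7432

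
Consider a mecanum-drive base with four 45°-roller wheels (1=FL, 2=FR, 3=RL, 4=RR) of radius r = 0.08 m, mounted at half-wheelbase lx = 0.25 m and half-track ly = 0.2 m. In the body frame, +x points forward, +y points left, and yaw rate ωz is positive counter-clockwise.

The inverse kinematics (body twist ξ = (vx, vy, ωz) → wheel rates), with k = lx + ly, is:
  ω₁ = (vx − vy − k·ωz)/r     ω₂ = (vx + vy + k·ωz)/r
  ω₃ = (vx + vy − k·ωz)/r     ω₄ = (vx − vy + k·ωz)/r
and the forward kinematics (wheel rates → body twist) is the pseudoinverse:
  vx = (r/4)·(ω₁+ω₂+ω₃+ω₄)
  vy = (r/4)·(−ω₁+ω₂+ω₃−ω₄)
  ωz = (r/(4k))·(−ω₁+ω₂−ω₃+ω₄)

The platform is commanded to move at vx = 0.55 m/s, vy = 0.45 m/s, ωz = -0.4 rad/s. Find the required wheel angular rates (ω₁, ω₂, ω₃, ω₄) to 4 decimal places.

k = lx + ly = 0.25 + 0.2 = 0.4500;  k·ωz = 0.4500·-0.4 = -0.1800
ω₁ (FL) = (vx − vy − k·ωz)/r = 0.2800/0.08 = 3.5000
ω₂ (FR) = (vx + vy + k·ωz)/r = 0.8200/0.08 = 10.2500
ω₃ (RL) = (vx + vy − k·ωz)/r = 1.1800/0.08 = 14.7500
ω₄ (RR) = (vx − vy + k·ωz)/r = -0.0800/0.08 = -1.0000

(3.5000, 10.2500, 14.7500, -1.0000)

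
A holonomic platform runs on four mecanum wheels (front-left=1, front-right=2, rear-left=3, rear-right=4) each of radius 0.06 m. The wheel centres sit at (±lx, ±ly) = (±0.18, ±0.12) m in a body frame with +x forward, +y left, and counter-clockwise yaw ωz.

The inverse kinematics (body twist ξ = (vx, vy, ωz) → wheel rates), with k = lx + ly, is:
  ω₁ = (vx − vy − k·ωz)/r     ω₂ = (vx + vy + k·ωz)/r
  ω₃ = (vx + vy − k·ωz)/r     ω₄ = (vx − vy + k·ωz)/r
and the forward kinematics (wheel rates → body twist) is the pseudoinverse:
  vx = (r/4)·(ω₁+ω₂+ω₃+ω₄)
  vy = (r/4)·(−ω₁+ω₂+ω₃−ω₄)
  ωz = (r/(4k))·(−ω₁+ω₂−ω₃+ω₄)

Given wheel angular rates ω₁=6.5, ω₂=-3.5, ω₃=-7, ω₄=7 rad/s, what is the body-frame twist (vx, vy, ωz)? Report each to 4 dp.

(0.0450, -0.3600, 0.2000)

k = lx + ly = 0.18 + 0.12 = 0.3000
ω₁+ω₂+ω₃+ω₄ = 3.0000  →  vx = (0.06/4)·3.0000 = 0.0450
−ω₁+ω₂+ω₃−ω₄ = -24.0000  →  vy = (0.06/4)·-24.0000 = -0.3600
−ω₁+ω₂−ω₃+ω₄ = 4.0000  →  ωz = (0.06/1.2000)·4.0000 = 0.2000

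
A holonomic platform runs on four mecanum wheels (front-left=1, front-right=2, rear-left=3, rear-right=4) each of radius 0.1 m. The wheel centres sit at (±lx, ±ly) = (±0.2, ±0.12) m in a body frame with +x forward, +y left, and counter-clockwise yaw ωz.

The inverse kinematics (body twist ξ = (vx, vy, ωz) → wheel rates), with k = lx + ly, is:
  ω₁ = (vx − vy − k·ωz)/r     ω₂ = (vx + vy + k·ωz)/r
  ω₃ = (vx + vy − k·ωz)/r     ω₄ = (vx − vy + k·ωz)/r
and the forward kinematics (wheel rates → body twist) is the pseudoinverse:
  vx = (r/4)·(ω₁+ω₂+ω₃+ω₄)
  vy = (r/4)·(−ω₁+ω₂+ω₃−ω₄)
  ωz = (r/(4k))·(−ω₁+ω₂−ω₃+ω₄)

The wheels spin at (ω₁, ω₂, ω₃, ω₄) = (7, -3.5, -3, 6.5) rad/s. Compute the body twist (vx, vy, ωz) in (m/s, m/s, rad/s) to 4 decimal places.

(0.1750, -0.5000, -0.0781)

k = lx + ly = 0.2 + 0.12 = 0.3200
ω₁+ω₂+ω₃+ω₄ = 7.0000  →  vx = (0.1/4)·7.0000 = 0.1750
−ω₁+ω₂+ω₃−ω₄ = -20.0000  →  vy = (0.1/4)·-20.0000 = -0.5000
−ω₁+ω₂−ω₃+ω₄ = -1.0000  →  ωz = (0.1/1.2800)·-1.0000 = -0.0781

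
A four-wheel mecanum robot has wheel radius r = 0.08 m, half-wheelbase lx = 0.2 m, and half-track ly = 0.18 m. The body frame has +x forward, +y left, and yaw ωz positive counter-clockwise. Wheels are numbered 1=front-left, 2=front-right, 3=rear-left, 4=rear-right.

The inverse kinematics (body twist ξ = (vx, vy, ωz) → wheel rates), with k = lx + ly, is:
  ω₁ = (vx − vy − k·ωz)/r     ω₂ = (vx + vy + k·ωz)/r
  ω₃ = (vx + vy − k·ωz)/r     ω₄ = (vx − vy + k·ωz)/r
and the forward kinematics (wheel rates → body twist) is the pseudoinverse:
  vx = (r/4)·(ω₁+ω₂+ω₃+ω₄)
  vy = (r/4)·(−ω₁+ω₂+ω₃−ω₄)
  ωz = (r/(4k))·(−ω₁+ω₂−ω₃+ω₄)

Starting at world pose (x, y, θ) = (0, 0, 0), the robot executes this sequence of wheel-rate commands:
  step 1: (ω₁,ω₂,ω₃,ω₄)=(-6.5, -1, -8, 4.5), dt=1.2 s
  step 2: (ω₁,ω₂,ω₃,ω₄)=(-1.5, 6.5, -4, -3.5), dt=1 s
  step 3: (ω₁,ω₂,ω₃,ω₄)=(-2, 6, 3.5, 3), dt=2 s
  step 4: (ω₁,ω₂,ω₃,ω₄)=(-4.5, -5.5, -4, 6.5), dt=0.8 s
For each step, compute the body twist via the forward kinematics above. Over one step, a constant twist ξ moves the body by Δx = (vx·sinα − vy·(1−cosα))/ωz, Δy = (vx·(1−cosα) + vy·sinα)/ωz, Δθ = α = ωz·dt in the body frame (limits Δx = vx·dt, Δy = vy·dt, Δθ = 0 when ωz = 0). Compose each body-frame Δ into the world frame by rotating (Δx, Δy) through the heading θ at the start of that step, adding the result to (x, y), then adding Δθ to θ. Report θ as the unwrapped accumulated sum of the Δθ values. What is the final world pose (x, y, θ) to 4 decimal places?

(-0.5485, 0.0480, 2.7737)

step 1: ξ=(vx,vy,ωz)=(-0.2200, -0.1400, 0.9474), dt=1.2 → body Δ=(-0.1251, -0.2687, 1.1368) → world pose (-0.1251, -0.2687, 1.1368)
step 2: ξ=(vx,vy,ωz)=(-0.0500, 0.1500, 0.4474), dt=1.0 → body Δ=(-0.0813, 0.1340, 0.4474) → world pose (-0.2809, -0.2861, 1.5842)
step 3: ξ=(vx,vy,ωz)=(0.2100, 0.1700, 0.3947), dt=2.0 → body Δ=(0.2503, 0.4631, 0.7895) → world pose (-0.7473, -0.0420, 2.3737)
step 4: ξ=(vx,vy,ωz)=(-0.1500, -0.2300, 0.5000), dt=0.8 → body Δ=(-0.0805, -0.2028, 0.4000) → world pose (-0.5485, 0.0480, 2.7737)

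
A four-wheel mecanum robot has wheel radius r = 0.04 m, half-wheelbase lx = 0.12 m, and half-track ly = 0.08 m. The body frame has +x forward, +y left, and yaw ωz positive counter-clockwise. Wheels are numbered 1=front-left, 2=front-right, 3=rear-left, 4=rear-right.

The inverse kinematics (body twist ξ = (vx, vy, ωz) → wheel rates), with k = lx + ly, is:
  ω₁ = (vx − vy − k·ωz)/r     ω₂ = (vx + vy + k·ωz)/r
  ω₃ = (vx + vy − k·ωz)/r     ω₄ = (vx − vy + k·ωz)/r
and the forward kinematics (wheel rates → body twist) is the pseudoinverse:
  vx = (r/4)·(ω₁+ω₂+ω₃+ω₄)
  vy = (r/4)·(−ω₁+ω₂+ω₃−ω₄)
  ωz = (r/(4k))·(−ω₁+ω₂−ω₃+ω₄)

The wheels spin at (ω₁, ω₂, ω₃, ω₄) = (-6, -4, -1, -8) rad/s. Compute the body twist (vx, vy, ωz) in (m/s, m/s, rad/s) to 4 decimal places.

k = lx + ly = 0.12 + 0.08 = 0.2000
ω₁+ω₂+ω₃+ω₄ = -19.0000  →  vx = (0.04/4)·-19.0000 = -0.1900
−ω₁+ω₂+ω₃−ω₄ = 9.0000  →  vy = (0.04/4)·9.0000 = 0.0900
−ω₁+ω₂−ω₃+ω₄ = -5.0000  →  ωz = (0.04/0.8000)·-5.0000 = -0.2500

(-0.1900, 0.0900, -0.2500)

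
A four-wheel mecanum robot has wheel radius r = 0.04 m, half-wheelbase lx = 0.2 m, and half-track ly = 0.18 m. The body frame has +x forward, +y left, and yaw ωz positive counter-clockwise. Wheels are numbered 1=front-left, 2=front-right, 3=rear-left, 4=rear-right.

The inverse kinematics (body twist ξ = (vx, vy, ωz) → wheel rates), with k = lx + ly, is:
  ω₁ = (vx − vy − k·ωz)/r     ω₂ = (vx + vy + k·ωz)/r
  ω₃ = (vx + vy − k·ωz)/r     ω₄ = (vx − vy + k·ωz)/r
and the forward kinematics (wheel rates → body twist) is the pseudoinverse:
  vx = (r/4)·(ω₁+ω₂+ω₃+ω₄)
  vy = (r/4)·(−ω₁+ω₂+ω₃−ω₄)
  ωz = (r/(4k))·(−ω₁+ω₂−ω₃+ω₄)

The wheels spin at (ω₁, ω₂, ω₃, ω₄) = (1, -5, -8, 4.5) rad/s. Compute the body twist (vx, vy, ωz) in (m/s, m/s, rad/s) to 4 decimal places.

k = lx + ly = 0.2 + 0.18 = 0.3800
ω₁+ω₂+ω₃+ω₄ = -7.5000  →  vx = (0.04/4)·-7.5000 = -0.0750
−ω₁+ω₂+ω₃−ω₄ = -18.5000  →  vy = (0.04/4)·-18.5000 = -0.1850
−ω₁+ω₂−ω₃+ω₄ = 6.5000  →  ωz = (0.04/1.5200)·6.5000 = 0.1711

(-0.0750, -0.1850, 0.1711)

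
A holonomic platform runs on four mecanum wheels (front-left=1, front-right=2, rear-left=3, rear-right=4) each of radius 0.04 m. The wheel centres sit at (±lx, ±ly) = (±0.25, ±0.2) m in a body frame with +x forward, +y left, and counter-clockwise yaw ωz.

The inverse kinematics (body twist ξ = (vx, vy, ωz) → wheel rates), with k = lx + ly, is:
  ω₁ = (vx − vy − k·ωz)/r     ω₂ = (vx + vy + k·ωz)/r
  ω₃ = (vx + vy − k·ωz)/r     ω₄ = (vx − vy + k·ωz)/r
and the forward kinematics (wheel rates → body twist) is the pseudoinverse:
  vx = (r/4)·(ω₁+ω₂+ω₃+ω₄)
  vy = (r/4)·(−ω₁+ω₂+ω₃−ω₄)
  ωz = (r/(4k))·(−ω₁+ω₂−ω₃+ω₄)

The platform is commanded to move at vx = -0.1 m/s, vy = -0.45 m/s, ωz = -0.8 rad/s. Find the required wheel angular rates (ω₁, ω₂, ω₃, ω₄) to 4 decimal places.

k = lx + ly = 0.25 + 0.2 = 0.4500;  k·ωz = 0.4500·-0.8 = -0.3600
ω₁ (FL) = (vx − vy − k·ωz)/r = 0.7100/0.04 = 17.7500
ω₂ (FR) = (vx + vy + k·ωz)/r = -0.9100/0.04 = -22.7500
ω₃ (RL) = (vx + vy − k·ωz)/r = -0.1900/0.04 = -4.7500
ω₄ (RR) = (vx − vy + k·ωz)/r = -0.0100/0.04 = -0.2500

(17.7500, -22.7500, -4.7500, -0.2500)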